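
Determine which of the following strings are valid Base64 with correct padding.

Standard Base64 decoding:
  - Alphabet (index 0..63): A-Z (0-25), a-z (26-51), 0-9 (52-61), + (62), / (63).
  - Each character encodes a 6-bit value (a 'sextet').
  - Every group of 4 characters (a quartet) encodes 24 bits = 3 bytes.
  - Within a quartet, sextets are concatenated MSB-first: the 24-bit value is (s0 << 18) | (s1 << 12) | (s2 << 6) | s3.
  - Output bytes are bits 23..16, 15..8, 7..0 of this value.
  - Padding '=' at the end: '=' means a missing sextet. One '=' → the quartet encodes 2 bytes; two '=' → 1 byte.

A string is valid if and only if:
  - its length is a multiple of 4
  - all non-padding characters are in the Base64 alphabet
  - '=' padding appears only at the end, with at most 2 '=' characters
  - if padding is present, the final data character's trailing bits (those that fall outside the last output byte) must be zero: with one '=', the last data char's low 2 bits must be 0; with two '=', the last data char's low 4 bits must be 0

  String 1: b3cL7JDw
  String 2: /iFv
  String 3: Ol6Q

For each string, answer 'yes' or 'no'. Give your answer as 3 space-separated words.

Answer: yes yes yes

Derivation:
String 1: 'b3cL7JDw' → valid
String 2: '/iFv' → valid
String 3: 'Ol6Q' → valid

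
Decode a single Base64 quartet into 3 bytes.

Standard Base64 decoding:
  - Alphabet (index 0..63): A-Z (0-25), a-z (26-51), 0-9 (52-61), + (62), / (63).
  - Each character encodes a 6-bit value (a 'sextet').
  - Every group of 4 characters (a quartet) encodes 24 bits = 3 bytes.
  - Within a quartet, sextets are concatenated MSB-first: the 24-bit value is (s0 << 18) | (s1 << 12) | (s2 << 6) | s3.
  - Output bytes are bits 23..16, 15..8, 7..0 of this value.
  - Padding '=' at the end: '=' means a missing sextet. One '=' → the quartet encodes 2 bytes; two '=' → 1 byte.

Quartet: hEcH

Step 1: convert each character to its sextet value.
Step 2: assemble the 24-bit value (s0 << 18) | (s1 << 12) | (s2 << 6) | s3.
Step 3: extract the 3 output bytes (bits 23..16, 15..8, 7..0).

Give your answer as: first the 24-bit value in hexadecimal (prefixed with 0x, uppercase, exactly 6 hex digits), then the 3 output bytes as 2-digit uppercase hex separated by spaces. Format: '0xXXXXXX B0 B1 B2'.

Sextets: h=33, E=4, c=28, H=7
24-bit: (33<<18) | (4<<12) | (28<<6) | 7
      = 0x840000 | 0x004000 | 0x000700 | 0x000007
      = 0x844707
Bytes: (v>>16)&0xFF=84, (v>>8)&0xFF=47, v&0xFF=07

Answer: 0x844707 84 47 07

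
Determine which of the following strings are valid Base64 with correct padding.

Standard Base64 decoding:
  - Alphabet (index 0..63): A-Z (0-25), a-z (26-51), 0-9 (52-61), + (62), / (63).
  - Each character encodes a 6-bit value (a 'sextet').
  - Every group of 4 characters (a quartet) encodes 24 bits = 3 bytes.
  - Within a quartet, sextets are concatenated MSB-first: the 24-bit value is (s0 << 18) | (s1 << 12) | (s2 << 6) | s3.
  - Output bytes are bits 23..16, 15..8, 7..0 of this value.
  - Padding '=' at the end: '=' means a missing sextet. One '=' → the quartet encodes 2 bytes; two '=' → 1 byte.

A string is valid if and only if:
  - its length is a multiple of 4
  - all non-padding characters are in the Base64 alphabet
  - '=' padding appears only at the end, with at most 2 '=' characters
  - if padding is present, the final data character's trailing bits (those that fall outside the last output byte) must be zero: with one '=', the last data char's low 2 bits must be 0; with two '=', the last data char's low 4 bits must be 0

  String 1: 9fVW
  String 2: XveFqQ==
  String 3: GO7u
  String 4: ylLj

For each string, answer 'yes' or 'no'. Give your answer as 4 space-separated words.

Answer: yes yes yes yes

Derivation:
String 1: '9fVW' → valid
String 2: 'XveFqQ==' → valid
String 3: 'GO7u' → valid
String 4: 'ylLj' → valid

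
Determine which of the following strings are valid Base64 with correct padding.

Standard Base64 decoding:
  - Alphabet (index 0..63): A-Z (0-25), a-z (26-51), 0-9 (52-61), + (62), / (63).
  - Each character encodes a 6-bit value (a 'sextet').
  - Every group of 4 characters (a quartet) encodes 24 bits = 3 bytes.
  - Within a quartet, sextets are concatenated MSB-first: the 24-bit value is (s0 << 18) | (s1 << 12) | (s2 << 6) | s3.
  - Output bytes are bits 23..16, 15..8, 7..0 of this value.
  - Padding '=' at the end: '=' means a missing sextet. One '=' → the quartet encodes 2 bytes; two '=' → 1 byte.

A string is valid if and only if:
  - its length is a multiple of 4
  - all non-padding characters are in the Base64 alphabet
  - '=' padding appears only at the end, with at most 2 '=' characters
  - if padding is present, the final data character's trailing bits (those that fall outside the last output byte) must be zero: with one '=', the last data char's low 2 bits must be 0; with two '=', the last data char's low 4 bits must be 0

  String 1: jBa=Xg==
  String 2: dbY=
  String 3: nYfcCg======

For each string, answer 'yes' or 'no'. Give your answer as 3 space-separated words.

Answer: no yes no

Derivation:
String 1: 'jBa=Xg==' → invalid (bad char(s): ['=']; '=' in middle)
String 2: 'dbY=' → valid
String 3: 'nYfcCg======' → invalid (6 pad chars (max 2))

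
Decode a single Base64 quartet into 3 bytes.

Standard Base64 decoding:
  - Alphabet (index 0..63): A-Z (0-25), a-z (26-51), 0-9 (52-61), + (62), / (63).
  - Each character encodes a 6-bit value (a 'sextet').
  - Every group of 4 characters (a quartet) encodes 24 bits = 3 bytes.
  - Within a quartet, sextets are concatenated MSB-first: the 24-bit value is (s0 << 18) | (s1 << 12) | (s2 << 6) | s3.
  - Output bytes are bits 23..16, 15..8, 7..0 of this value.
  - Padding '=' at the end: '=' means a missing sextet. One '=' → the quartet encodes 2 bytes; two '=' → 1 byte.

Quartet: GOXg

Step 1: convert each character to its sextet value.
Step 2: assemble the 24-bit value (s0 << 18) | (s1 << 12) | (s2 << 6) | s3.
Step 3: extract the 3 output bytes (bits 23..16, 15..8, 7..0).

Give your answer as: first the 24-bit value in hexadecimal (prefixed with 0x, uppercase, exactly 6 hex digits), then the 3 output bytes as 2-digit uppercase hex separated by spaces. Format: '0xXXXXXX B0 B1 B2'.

Answer: 0x18E5E0 18 E5 E0

Derivation:
Sextets: G=6, O=14, X=23, g=32
24-bit: (6<<18) | (14<<12) | (23<<6) | 32
      = 0x180000 | 0x00E000 | 0x0005C0 | 0x000020
      = 0x18E5E0
Bytes: (v>>16)&0xFF=18, (v>>8)&0xFF=E5, v&0xFF=E0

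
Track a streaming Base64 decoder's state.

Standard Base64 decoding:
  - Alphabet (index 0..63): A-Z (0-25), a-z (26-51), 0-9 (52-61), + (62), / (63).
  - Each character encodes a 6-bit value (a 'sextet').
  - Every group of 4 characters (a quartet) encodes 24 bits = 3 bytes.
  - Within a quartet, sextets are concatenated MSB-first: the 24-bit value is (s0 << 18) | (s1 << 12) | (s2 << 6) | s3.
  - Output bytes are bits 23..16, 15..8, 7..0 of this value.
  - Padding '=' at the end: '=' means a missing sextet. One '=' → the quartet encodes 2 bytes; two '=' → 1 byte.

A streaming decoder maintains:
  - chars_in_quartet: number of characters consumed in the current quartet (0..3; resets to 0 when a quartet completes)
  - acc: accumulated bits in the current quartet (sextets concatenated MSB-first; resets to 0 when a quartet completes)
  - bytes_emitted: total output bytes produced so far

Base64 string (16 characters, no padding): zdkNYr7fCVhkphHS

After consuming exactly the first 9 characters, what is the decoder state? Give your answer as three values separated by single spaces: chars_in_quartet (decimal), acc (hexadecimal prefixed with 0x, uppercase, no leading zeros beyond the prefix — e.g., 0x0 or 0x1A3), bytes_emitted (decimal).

Answer: 1 0x2 6

Derivation:
After char 0 ('z'=51): chars_in_quartet=1 acc=0x33 bytes_emitted=0
After char 1 ('d'=29): chars_in_quartet=2 acc=0xCDD bytes_emitted=0
After char 2 ('k'=36): chars_in_quartet=3 acc=0x33764 bytes_emitted=0
After char 3 ('N'=13): chars_in_quartet=4 acc=0xCDD90D -> emit CD D9 0D, reset; bytes_emitted=3
After char 4 ('Y'=24): chars_in_quartet=1 acc=0x18 bytes_emitted=3
After char 5 ('r'=43): chars_in_quartet=2 acc=0x62B bytes_emitted=3
After char 6 ('7'=59): chars_in_quartet=3 acc=0x18AFB bytes_emitted=3
After char 7 ('f'=31): chars_in_quartet=4 acc=0x62BEDF -> emit 62 BE DF, reset; bytes_emitted=6
After char 8 ('C'=2): chars_in_quartet=1 acc=0x2 bytes_emitted=6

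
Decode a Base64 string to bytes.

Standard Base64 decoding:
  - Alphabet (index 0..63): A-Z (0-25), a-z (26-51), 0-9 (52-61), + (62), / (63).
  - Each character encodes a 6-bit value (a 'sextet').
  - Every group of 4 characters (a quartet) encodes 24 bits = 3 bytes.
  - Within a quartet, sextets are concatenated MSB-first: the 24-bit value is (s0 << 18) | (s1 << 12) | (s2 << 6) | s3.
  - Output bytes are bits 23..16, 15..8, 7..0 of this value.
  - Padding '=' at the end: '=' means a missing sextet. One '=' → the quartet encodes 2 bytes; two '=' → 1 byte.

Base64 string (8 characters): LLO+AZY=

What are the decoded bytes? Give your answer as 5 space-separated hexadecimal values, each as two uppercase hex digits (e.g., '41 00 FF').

Answer: 2C B3 BE 01 96

Derivation:
After char 0 ('L'=11): chars_in_quartet=1 acc=0xB bytes_emitted=0
After char 1 ('L'=11): chars_in_quartet=2 acc=0x2CB bytes_emitted=0
After char 2 ('O'=14): chars_in_quartet=3 acc=0xB2CE bytes_emitted=0
After char 3 ('+'=62): chars_in_quartet=4 acc=0x2CB3BE -> emit 2C B3 BE, reset; bytes_emitted=3
After char 4 ('A'=0): chars_in_quartet=1 acc=0x0 bytes_emitted=3
After char 5 ('Z'=25): chars_in_quartet=2 acc=0x19 bytes_emitted=3
After char 6 ('Y'=24): chars_in_quartet=3 acc=0x658 bytes_emitted=3
Padding '=': partial quartet acc=0x658 -> emit 01 96; bytes_emitted=5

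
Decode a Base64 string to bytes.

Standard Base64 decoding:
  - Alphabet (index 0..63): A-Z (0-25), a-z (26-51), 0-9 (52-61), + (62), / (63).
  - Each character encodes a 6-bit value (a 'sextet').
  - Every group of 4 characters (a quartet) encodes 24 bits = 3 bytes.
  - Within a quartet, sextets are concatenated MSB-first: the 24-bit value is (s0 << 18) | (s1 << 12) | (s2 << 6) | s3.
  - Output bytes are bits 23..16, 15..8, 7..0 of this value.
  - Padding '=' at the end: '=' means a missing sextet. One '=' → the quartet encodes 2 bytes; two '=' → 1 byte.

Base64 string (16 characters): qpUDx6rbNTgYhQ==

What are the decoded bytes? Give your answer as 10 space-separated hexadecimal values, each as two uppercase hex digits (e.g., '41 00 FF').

Answer: AA 95 03 C7 AA DB 35 38 18 85

Derivation:
After char 0 ('q'=42): chars_in_quartet=1 acc=0x2A bytes_emitted=0
After char 1 ('p'=41): chars_in_quartet=2 acc=0xAA9 bytes_emitted=0
After char 2 ('U'=20): chars_in_quartet=3 acc=0x2AA54 bytes_emitted=0
After char 3 ('D'=3): chars_in_quartet=4 acc=0xAA9503 -> emit AA 95 03, reset; bytes_emitted=3
After char 4 ('x'=49): chars_in_quartet=1 acc=0x31 bytes_emitted=3
After char 5 ('6'=58): chars_in_quartet=2 acc=0xC7A bytes_emitted=3
After char 6 ('r'=43): chars_in_quartet=3 acc=0x31EAB bytes_emitted=3
After char 7 ('b'=27): chars_in_quartet=4 acc=0xC7AADB -> emit C7 AA DB, reset; bytes_emitted=6
After char 8 ('N'=13): chars_in_quartet=1 acc=0xD bytes_emitted=6
After char 9 ('T'=19): chars_in_quartet=2 acc=0x353 bytes_emitted=6
After char 10 ('g'=32): chars_in_quartet=3 acc=0xD4E0 bytes_emitted=6
After char 11 ('Y'=24): chars_in_quartet=4 acc=0x353818 -> emit 35 38 18, reset; bytes_emitted=9
After char 12 ('h'=33): chars_in_quartet=1 acc=0x21 bytes_emitted=9
After char 13 ('Q'=16): chars_in_quartet=2 acc=0x850 bytes_emitted=9
Padding '==': partial quartet acc=0x850 -> emit 85; bytes_emitted=10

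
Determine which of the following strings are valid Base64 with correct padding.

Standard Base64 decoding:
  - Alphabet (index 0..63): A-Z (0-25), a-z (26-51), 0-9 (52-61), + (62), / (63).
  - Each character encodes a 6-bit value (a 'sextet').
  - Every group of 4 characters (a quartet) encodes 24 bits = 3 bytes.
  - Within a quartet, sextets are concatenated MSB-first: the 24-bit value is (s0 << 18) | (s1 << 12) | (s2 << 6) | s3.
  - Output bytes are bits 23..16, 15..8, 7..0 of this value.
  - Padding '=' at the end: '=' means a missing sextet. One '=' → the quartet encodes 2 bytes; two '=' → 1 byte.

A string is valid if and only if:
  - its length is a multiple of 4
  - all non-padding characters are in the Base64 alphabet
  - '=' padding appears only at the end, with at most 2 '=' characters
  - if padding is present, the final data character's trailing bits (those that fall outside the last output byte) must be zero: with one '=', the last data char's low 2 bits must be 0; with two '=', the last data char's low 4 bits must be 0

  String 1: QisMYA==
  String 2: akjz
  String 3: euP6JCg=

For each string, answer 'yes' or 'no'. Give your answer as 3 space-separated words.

Answer: yes yes yes

Derivation:
String 1: 'QisMYA==' → valid
String 2: 'akjz' → valid
String 3: 'euP6JCg=' → valid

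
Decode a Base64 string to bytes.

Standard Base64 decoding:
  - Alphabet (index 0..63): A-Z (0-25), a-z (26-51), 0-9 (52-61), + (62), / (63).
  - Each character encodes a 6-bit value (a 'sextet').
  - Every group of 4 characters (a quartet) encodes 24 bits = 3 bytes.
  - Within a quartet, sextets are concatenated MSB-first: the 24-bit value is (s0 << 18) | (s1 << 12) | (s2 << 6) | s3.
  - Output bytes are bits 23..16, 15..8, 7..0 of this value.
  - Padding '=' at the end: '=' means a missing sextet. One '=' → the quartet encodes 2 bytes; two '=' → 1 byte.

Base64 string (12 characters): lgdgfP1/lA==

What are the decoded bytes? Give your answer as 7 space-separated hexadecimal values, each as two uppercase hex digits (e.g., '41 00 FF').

After char 0 ('l'=37): chars_in_quartet=1 acc=0x25 bytes_emitted=0
After char 1 ('g'=32): chars_in_quartet=2 acc=0x960 bytes_emitted=0
After char 2 ('d'=29): chars_in_quartet=3 acc=0x2581D bytes_emitted=0
After char 3 ('g'=32): chars_in_quartet=4 acc=0x960760 -> emit 96 07 60, reset; bytes_emitted=3
After char 4 ('f'=31): chars_in_quartet=1 acc=0x1F bytes_emitted=3
After char 5 ('P'=15): chars_in_quartet=2 acc=0x7CF bytes_emitted=3
After char 6 ('1'=53): chars_in_quartet=3 acc=0x1F3F5 bytes_emitted=3
After char 7 ('/'=63): chars_in_quartet=4 acc=0x7CFD7F -> emit 7C FD 7F, reset; bytes_emitted=6
After char 8 ('l'=37): chars_in_quartet=1 acc=0x25 bytes_emitted=6
After char 9 ('A'=0): chars_in_quartet=2 acc=0x940 bytes_emitted=6
Padding '==': partial quartet acc=0x940 -> emit 94; bytes_emitted=7

Answer: 96 07 60 7C FD 7F 94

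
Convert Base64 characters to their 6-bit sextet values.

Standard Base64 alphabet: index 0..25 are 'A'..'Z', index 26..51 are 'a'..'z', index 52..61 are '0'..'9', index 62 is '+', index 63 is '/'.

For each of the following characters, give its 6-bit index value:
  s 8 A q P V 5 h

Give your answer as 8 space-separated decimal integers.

's': a..z range, 26 + ord('s') − ord('a') = 44
'8': 0..9 range, 52 + ord('8') − ord('0') = 60
'A': A..Z range, ord('A') − ord('A') = 0
'q': a..z range, 26 + ord('q') − ord('a') = 42
'P': A..Z range, ord('P') − ord('A') = 15
'V': A..Z range, ord('V') − ord('A') = 21
'5': 0..9 range, 52 + ord('5') − ord('0') = 57
'h': a..z range, 26 + ord('h') − ord('a') = 33

Answer: 44 60 0 42 15 21 57 33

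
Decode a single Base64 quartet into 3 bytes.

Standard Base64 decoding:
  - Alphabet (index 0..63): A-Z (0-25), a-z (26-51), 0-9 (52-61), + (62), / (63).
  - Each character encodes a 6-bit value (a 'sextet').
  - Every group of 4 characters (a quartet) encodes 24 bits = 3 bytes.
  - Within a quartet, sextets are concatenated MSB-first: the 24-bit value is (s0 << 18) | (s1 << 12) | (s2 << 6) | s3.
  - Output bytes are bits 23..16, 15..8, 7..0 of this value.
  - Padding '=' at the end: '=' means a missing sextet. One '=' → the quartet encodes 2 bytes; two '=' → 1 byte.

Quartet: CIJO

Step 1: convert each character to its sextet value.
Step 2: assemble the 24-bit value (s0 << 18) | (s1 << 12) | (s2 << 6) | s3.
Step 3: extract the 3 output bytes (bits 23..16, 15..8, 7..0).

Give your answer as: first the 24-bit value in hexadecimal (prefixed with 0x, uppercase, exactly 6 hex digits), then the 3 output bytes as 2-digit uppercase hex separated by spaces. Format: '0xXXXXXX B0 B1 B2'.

Sextets: C=2, I=8, J=9, O=14
24-bit: (2<<18) | (8<<12) | (9<<6) | 14
      = 0x080000 | 0x008000 | 0x000240 | 0x00000E
      = 0x08824E
Bytes: (v>>16)&0xFF=08, (v>>8)&0xFF=82, v&0xFF=4E

Answer: 0x08824E 08 82 4E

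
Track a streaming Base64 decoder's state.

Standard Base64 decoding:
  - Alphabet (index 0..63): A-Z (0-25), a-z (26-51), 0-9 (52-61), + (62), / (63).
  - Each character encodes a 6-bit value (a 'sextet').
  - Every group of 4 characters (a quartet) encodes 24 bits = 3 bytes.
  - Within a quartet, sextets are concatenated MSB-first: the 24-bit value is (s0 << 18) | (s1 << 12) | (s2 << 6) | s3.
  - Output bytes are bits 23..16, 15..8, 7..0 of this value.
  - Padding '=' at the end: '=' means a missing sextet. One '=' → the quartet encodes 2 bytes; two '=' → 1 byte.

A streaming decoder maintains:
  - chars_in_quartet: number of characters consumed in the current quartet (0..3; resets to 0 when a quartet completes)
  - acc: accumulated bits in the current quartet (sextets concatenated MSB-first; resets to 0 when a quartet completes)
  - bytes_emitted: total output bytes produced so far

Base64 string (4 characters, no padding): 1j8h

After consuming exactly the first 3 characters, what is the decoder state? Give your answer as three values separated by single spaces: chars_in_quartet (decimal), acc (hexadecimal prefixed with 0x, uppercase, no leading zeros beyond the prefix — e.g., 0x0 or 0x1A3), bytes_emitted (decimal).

Answer: 3 0x358FC 0

Derivation:
After char 0 ('1'=53): chars_in_quartet=1 acc=0x35 bytes_emitted=0
After char 1 ('j'=35): chars_in_quartet=2 acc=0xD63 bytes_emitted=0
After char 2 ('8'=60): chars_in_quartet=3 acc=0x358FC bytes_emitted=0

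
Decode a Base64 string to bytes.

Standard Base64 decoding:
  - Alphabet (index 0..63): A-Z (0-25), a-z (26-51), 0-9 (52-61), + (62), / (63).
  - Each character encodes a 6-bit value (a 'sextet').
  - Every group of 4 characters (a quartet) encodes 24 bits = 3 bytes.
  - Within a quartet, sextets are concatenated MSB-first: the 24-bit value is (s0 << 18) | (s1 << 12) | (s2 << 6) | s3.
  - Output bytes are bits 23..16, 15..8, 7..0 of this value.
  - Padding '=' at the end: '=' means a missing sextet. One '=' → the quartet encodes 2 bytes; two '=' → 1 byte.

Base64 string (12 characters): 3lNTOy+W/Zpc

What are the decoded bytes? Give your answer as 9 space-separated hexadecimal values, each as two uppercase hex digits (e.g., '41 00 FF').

After char 0 ('3'=55): chars_in_quartet=1 acc=0x37 bytes_emitted=0
After char 1 ('l'=37): chars_in_quartet=2 acc=0xDE5 bytes_emitted=0
After char 2 ('N'=13): chars_in_quartet=3 acc=0x3794D bytes_emitted=0
After char 3 ('T'=19): chars_in_quartet=4 acc=0xDE5353 -> emit DE 53 53, reset; bytes_emitted=3
After char 4 ('O'=14): chars_in_quartet=1 acc=0xE bytes_emitted=3
After char 5 ('y'=50): chars_in_quartet=2 acc=0x3B2 bytes_emitted=3
After char 6 ('+'=62): chars_in_quartet=3 acc=0xECBE bytes_emitted=3
After char 7 ('W'=22): chars_in_quartet=4 acc=0x3B2F96 -> emit 3B 2F 96, reset; bytes_emitted=6
After char 8 ('/'=63): chars_in_quartet=1 acc=0x3F bytes_emitted=6
After char 9 ('Z'=25): chars_in_quartet=2 acc=0xFD9 bytes_emitted=6
After char 10 ('p'=41): chars_in_quartet=3 acc=0x3F669 bytes_emitted=6
After char 11 ('c'=28): chars_in_quartet=4 acc=0xFD9A5C -> emit FD 9A 5C, reset; bytes_emitted=9

Answer: DE 53 53 3B 2F 96 FD 9A 5C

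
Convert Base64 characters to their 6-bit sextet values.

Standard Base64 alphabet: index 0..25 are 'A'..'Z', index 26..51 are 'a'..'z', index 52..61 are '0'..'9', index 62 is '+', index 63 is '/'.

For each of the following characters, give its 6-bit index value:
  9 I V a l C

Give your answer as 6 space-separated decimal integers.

Answer: 61 8 21 26 37 2

Derivation:
'9': 0..9 range, 52 + ord('9') − ord('0') = 61
'I': A..Z range, ord('I') − ord('A') = 8
'V': A..Z range, ord('V') − ord('A') = 21
'a': a..z range, 26 + ord('a') − ord('a') = 26
'l': a..z range, 26 + ord('l') − ord('a') = 37
'C': A..Z range, ord('C') − ord('A') = 2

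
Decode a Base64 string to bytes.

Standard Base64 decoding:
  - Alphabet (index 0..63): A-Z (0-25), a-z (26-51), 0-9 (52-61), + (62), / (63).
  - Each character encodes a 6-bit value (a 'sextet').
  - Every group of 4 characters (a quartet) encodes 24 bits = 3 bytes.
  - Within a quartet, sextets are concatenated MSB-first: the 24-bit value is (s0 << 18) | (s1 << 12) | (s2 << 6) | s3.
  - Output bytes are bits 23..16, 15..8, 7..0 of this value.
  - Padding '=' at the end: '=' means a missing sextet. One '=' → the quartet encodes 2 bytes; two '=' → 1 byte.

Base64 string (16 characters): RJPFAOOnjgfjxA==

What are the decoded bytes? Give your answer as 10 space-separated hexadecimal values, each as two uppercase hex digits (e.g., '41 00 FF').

Answer: 44 93 C5 00 E3 A7 8E 07 E3 C4

Derivation:
After char 0 ('R'=17): chars_in_quartet=1 acc=0x11 bytes_emitted=0
After char 1 ('J'=9): chars_in_quartet=2 acc=0x449 bytes_emitted=0
After char 2 ('P'=15): chars_in_quartet=3 acc=0x1124F bytes_emitted=0
After char 3 ('F'=5): chars_in_quartet=4 acc=0x4493C5 -> emit 44 93 C5, reset; bytes_emitted=3
After char 4 ('A'=0): chars_in_quartet=1 acc=0x0 bytes_emitted=3
After char 5 ('O'=14): chars_in_quartet=2 acc=0xE bytes_emitted=3
After char 6 ('O'=14): chars_in_quartet=3 acc=0x38E bytes_emitted=3
After char 7 ('n'=39): chars_in_quartet=4 acc=0xE3A7 -> emit 00 E3 A7, reset; bytes_emitted=6
After char 8 ('j'=35): chars_in_quartet=1 acc=0x23 bytes_emitted=6
After char 9 ('g'=32): chars_in_quartet=2 acc=0x8E0 bytes_emitted=6
After char 10 ('f'=31): chars_in_quartet=3 acc=0x2381F bytes_emitted=6
After char 11 ('j'=35): chars_in_quartet=4 acc=0x8E07E3 -> emit 8E 07 E3, reset; bytes_emitted=9
After char 12 ('x'=49): chars_in_quartet=1 acc=0x31 bytes_emitted=9
After char 13 ('A'=0): chars_in_quartet=2 acc=0xC40 bytes_emitted=9
Padding '==': partial quartet acc=0xC40 -> emit C4; bytes_emitted=10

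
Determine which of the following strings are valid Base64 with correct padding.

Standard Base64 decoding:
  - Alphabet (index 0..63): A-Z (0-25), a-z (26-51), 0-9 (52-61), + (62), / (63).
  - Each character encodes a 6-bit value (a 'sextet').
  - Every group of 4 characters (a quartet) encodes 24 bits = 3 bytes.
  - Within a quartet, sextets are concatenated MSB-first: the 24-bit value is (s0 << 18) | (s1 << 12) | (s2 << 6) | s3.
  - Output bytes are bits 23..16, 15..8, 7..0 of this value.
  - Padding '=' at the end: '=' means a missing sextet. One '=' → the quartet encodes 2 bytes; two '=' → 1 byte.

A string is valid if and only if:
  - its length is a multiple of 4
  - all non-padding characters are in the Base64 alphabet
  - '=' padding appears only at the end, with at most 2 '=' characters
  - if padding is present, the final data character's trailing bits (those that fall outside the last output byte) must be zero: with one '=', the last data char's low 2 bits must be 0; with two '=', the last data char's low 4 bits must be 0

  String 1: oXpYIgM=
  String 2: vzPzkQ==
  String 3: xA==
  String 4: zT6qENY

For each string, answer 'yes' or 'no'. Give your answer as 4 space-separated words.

Answer: yes yes yes no

Derivation:
String 1: 'oXpYIgM=' → valid
String 2: 'vzPzkQ==' → valid
String 3: 'xA==' → valid
String 4: 'zT6qENY' → invalid (len=7 not mult of 4)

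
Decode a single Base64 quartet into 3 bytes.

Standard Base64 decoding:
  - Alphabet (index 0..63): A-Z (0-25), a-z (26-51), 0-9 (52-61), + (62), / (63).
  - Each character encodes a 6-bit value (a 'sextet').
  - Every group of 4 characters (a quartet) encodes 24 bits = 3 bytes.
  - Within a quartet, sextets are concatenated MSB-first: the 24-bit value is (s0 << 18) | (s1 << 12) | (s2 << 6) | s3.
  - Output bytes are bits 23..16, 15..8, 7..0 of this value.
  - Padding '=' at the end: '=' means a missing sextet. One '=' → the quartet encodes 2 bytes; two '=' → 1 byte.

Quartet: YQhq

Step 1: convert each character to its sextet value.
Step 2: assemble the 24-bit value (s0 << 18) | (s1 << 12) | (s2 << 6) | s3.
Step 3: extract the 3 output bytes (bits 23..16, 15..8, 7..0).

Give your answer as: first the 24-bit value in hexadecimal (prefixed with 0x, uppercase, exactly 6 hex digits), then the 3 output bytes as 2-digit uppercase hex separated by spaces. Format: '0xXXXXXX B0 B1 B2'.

Sextets: Y=24, Q=16, h=33, q=42
24-bit: (24<<18) | (16<<12) | (33<<6) | 42
      = 0x600000 | 0x010000 | 0x000840 | 0x00002A
      = 0x61086A
Bytes: (v>>16)&0xFF=61, (v>>8)&0xFF=08, v&0xFF=6A

Answer: 0x61086A 61 08 6A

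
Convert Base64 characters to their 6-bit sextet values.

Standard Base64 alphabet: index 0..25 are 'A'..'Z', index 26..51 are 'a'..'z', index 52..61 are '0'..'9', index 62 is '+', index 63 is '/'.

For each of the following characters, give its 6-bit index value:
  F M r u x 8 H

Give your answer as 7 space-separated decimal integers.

'F': A..Z range, ord('F') − ord('A') = 5
'M': A..Z range, ord('M') − ord('A') = 12
'r': a..z range, 26 + ord('r') − ord('a') = 43
'u': a..z range, 26 + ord('u') − ord('a') = 46
'x': a..z range, 26 + ord('x') − ord('a') = 49
'8': 0..9 range, 52 + ord('8') − ord('0') = 60
'H': A..Z range, ord('H') − ord('A') = 7

Answer: 5 12 43 46 49 60 7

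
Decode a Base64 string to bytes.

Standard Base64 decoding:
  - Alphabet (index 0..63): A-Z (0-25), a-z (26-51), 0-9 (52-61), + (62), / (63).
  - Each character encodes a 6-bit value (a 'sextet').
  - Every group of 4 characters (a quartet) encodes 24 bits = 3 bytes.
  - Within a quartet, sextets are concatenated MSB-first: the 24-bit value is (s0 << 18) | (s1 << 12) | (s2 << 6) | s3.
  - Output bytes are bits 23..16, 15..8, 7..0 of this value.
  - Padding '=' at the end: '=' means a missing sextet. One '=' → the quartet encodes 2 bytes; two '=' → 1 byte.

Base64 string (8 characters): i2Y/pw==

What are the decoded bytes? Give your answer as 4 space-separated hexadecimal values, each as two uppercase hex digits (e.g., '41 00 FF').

Answer: 8B 66 3F A7

Derivation:
After char 0 ('i'=34): chars_in_quartet=1 acc=0x22 bytes_emitted=0
After char 1 ('2'=54): chars_in_quartet=2 acc=0x8B6 bytes_emitted=0
After char 2 ('Y'=24): chars_in_quartet=3 acc=0x22D98 bytes_emitted=0
After char 3 ('/'=63): chars_in_quartet=4 acc=0x8B663F -> emit 8B 66 3F, reset; bytes_emitted=3
After char 4 ('p'=41): chars_in_quartet=1 acc=0x29 bytes_emitted=3
After char 5 ('w'=48): chars_in_quartet=2 acc=0xA70 bytes_emitted=3
Padding '==': partial quartet acc=0xA70 -> emit A7; bytes_emitted=4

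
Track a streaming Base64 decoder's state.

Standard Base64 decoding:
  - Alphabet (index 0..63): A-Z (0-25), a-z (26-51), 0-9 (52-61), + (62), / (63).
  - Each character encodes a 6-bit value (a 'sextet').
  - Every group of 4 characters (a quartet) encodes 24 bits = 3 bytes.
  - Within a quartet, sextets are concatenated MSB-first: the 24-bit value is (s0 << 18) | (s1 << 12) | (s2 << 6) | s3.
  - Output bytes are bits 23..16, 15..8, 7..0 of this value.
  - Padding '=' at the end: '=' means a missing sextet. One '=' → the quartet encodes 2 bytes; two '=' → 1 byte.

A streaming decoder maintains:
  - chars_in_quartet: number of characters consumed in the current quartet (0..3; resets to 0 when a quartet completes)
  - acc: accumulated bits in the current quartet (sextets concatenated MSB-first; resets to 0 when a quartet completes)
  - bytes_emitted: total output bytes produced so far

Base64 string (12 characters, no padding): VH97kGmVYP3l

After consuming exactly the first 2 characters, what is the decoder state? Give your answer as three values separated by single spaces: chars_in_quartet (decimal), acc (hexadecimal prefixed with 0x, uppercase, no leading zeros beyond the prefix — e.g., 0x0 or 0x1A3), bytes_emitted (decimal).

Answer: 2 0x547 0

Derivation:
After char 0 ('V'=21): chars_in_quartet=1 acc=0x15 bytes_emitted=0
After char 1 ('H'=7): chars_in_quartet=2 acc=0x547 bytes_emitted=0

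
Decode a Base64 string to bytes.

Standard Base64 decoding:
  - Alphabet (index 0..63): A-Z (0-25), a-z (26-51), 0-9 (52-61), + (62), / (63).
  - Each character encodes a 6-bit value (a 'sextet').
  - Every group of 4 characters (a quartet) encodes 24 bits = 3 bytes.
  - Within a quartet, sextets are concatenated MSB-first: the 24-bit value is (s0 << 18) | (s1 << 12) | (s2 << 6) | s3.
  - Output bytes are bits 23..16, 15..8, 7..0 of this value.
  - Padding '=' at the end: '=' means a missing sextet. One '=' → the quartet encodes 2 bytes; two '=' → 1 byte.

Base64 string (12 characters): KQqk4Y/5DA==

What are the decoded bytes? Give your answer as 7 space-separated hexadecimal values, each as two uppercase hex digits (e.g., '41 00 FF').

After char 0 ('K'=10): chars_in_quartet=1 acc=0xA bytes_emitted=0
After char 1 ('Q'=16): chars_in_quartet=2 acc=0x290 bytes_emitted=0
After char 2 ('q'=42): chars_in_quartet=3 acc=0xA42A bytes_emitted=0
After char 3 ('k'=36): chars_in_quartet=4 acc=0x290AA4 -> emit 29 0A A4, reset; bytes_emitted=3
After char 4 ('4'=56): chars_in_quartet=1 acc=0x38 bytes_emitted=3
After char 5 ('Y'=24): chars_in_quartet=2 acc=0xE18 bytes_emitted=3
After char 6 ('/'=63): chars_in_quartet=3 acc=0x3863F bytes_emitted=3
After char 7 ('5'=57): chars_in_quartet=4 acc=0xE18FF9 -> emit E1 8F F9, reset; bytes_emitted=6
After char 8 ('D'=3): chars_in_quartet=1 acc=0x3 bytes_emitted=6
After char 9 ('A'=0): chars_in_quartet=2 acc=0xC0 bytes_emitted=6
Padding '==': partial quartet acc=0xC0 -> emit 0C; bytes_emitted=7

Answer: 29 0A A4 E1 8F F9 0C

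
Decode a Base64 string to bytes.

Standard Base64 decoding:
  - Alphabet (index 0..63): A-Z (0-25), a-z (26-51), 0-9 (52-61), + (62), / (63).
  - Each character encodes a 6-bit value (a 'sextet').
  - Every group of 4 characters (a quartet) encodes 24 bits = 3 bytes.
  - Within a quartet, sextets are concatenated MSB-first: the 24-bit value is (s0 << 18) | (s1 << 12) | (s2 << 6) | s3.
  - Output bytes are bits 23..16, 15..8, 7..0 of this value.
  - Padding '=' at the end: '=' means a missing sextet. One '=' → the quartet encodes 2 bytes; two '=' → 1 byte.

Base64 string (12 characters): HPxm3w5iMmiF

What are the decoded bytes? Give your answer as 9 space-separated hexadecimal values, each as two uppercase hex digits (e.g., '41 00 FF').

Answer: 1C FC 66 DF 0E 62 32 68 85

Derivation:
After char 0 ('H'=7): chars_in_quartet=1 acc=0x7 bytes_emitted=0
After char 1 ('P'=15): chars_in_quartet=2 acc=0x1CF bytes_emitted=0
After char 2 ('x'=49): chars_in_quartet=3 acc=0x73F1 bytes_emitted=0
After char 3 ('m'=38): chars_in_quartet=4 acc=0x1CFC66 -> emit 1C FC 66, reset; bytes_emitted=3
After char 4 ('3'=55): chars_in_quartet=1 acc=0x37 bytes_emitted=3
After char 5 ('w'=48): chars_in_quartet=2 acc=0xDF0 bytes_emitted=3
After char 6 ('5'=57): chars_in_quartet=3 acc=0x37C39 bytes_emitted=3
After char 7 ('i'=34): chars_in_quartet=4 acc=0xDF0E62 -> emit DF 0E 62, reset; bytes_emitted=6
After char 8 ('M'=12): chars_in_quartet=1 acc=0xC bytes_emitted=6
After char 9 ('m'=38): chars_in_quartet=2 acc=0x326 bytes_emitted=6
After char 10 ('i'=34): chars_in_quartet=3 acc=0xC9A2 bytes_emitted=6
After char 11 ('F'=5): chars_in_quartet=4 acc=0x326885 -> emit 32 68 85, reset; bytes_emitted=9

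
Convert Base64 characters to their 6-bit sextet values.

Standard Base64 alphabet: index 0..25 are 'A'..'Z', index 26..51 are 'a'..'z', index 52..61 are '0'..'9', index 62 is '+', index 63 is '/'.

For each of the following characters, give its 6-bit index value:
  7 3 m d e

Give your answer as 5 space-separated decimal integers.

'7': 0..9 range, 52 + ord('7') − ord('0') = 59
'3': 0..9 range, 52 + ord('3') − ord('0') = 55
'm': a..z range, 26 + ord('m') − ord('a') = 38
'd': a..z range, 26 + ord('d') − ord('a') = 29
'e': a..z range, 26 + ord('e') − ord('a') = 30

Answer: 59 55 38 29 30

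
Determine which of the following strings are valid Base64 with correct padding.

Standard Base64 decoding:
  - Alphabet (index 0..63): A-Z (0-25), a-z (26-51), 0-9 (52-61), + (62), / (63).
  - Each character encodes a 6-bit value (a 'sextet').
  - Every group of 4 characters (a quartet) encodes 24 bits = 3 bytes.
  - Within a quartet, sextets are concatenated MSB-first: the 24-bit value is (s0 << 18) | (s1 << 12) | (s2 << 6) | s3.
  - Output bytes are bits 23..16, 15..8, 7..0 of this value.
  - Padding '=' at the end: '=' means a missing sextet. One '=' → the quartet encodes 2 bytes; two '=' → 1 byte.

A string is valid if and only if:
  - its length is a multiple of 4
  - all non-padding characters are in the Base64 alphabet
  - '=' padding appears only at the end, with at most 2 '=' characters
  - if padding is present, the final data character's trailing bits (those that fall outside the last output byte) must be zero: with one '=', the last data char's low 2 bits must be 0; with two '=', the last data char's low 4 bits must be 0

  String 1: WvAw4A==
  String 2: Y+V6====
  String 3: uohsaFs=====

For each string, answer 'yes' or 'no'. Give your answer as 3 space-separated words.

String 1: 'WvAw4A==' → valid
String 2: 'Y+V6====' → invalid (4 pad chars (max 2))
String 3: 'uohsaFs=====' → invalid (5 pad chars (max 2))

Answer: yes no no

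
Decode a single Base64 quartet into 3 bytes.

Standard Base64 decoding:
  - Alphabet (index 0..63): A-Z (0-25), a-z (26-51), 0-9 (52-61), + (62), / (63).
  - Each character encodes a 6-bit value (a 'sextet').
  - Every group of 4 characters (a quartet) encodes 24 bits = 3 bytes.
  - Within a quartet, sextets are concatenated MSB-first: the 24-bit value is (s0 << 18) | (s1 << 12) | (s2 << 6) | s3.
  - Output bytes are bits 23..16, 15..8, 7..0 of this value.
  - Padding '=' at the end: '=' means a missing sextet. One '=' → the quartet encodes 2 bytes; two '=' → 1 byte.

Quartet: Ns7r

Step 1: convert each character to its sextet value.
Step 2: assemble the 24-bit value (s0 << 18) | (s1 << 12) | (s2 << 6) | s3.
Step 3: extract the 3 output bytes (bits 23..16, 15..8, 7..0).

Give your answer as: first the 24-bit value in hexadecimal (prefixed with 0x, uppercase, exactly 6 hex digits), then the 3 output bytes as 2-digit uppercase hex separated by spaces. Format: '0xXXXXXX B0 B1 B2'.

Sextets: N=13, s=44, 7=59, r=43
24-bit: (13<<18) | (44<<12) | (59<<6) | 43
      = 0x340000 | 0x02C000 | 0x000EC0 | 0x00002B
      = 0x36CEEB
Bytes: (v>>16)&0xFF=36, (v>>8)&0xFF=CE, v&0xFF=EB

Answer: 0x36CEEB 36 CE EB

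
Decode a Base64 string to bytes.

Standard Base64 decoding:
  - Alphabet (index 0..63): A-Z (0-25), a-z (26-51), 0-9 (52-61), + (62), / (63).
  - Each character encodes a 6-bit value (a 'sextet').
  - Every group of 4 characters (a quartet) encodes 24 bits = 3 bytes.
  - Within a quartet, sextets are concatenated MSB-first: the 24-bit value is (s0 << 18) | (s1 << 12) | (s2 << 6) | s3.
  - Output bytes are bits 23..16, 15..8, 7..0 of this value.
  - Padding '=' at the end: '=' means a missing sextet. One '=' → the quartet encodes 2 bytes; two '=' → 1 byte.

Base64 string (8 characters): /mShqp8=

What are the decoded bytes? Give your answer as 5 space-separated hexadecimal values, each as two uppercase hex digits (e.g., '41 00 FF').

After char 0 ('/'=63): chars_in_quartet=1 acc=0x3F bytes_emitted=0
After char 1 ('m'=38): chars_in_quartet=2 acc=0xFE6 bytes_emitted=0
After char 2 ('S'=18): chars_in_quartet=3 acc=0x3F992 bytes_emitted=0
After char 3 ('h'=33): chars_in_quartet=4 acc=0xFE64A1 -> emit FE 64 A1, reset; bytes_emitted=3
After char 4 ('q'=42): chars_in_quartet=1 acc=0x2A bytes_emitted=3
After char 5 ('p'=41): chars_in_quartet=2 acc=0xAA9 bytes_emitted=3
After char 6 ('8'=60): chars_in_quartet=3 acc=0x2AA7C bytes_emitted=3
Padding '=': partial quartet acc=0x2AA7C -> emit AA 9F; bytes_emitted=5

Answer: FE 64 A1 AA 9F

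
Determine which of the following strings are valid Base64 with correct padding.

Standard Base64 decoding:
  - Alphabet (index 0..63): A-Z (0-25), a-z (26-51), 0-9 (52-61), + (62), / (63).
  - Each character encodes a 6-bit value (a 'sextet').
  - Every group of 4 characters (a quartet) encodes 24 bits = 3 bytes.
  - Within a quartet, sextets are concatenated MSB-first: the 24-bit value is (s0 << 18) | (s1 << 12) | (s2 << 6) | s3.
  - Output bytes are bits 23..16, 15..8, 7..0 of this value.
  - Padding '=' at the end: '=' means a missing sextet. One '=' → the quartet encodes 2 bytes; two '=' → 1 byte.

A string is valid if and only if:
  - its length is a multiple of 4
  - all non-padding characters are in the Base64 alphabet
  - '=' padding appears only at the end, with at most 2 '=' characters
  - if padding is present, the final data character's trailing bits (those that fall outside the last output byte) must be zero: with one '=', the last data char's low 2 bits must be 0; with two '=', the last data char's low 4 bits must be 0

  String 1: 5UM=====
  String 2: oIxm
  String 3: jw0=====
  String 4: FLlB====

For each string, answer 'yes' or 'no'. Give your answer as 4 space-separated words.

String 1: '5UM=====' → invalid (5 pad chars (max 2))
String 2: 'oIxm' → valid
String 3: 'jw0=====' → invalid (5 pad chars (max 2))
String 4: 'FLlB====' → invalid (4 pad chars (max 2))

Answer: no yes no no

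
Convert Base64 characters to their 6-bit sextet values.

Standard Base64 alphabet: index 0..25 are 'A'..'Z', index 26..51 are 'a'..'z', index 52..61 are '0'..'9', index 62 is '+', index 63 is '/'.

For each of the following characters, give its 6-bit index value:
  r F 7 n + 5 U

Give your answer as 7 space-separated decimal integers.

'r': a..z range, 26 + ord('r') − ord('a') = 43
'F': A..Z range, ord('F') − ord('A') = 5
'7': 0..9 range, 52 + ord('7') − ord('0') = 59
'n': a..z range, 26 + ord('n') − ord('a') = 39
'+': index 62
'5': 0..9 range, 52 + ord('5') − ord('0') = 57
'U': A..Z range, ord('U') − ord('A') = 20

Answer: 43 5 59 39 62 57 20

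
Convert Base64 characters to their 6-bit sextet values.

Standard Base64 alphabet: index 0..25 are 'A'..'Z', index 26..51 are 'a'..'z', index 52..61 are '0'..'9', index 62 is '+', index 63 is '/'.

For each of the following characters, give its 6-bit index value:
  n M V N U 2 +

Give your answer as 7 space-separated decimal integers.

Answer: 39 12 21 13 20 54 62

Derivation:
'n': a..z range, 26 + ord('n') − ord('a') = 39
'M': A..Z range, ord('M') − ord('A') = 12
'V': A..Z range, ord('V') − ord('A') = 21
'N': A..Z range, ord('N') − ord('A') = 13
'U': A..Z range, ord('U') − ord('A') = 20
'2': 0..9 range, 52 + ord('2') − ord('0') = 54
'+': index 62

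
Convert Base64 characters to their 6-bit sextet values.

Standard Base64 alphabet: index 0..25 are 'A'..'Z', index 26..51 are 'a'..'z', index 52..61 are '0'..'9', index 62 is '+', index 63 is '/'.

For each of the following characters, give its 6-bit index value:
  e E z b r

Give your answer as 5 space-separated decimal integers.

Answer: 30 4 51 27 43

Derivation:
'e': a..z range, 26 + ord('e') − ord('a') = 30
'E': A..Z range, ord('E') − ord('A') = 4
'z': a..z range, 26 + ord('z') − ord('a') = 51
'b': a..z range, 26 + ord('b') − ord('a') = 27
'r': a..z range, 26 + ord('r') − ord('a') = 43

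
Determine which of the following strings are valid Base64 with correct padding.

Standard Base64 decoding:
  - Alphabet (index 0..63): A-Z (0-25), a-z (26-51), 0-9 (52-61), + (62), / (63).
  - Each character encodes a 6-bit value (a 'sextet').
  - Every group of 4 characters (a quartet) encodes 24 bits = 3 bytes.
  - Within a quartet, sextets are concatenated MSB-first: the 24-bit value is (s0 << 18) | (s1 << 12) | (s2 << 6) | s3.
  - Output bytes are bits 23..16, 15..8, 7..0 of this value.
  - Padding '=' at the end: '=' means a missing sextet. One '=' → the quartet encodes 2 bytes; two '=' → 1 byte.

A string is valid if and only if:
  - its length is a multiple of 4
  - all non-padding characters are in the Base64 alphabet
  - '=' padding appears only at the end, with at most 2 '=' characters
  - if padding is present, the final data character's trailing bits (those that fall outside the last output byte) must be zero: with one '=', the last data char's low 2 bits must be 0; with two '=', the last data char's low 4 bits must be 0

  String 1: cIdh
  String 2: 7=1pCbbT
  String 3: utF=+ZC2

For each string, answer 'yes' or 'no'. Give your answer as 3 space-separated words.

String 1: 'cIdh' → valid
String 2: '7=1pCbbT' → invalid (bad char(s): ['=']; '=' in middle)
String 3: 'utF=+ZC2' → invalid (bad char(s): ['=']; '=' in middle)

Answer: yes no no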